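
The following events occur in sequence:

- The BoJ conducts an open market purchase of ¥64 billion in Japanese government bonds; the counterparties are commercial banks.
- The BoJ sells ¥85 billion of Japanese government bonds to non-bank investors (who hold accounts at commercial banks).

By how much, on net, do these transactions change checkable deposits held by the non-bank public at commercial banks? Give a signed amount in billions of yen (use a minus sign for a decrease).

-¥85 billion

OMO purchase (from banks) ¥64 billion: the counterparty is a bank, so public deposits are unchanged → 0.
Asset sale (to non-banks) ¥85 billion: non-bank counterparties' bank balances fall → −¥85B.
Net: 0 − 85 = -¥85 billion.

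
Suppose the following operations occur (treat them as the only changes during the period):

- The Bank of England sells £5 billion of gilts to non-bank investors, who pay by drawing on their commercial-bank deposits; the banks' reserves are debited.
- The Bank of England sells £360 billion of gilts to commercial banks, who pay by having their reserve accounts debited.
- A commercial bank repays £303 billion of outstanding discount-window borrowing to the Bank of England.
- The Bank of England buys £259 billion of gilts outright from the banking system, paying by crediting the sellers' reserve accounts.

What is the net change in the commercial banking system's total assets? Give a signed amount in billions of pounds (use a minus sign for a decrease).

-£308 billion

Bank of England balance sheet:
  Assets:      Securities −£106B, Loans to banks −£303B
  Liabilities: Bank reserves −£409B
Commercial banking system:
  Assets:      Reserves at CB −£409B, Securities +£101B
  Liabilities: Checkable deposits −£5B, Borrowings from CB −£303B
Change in total bank assets = -£308 billion.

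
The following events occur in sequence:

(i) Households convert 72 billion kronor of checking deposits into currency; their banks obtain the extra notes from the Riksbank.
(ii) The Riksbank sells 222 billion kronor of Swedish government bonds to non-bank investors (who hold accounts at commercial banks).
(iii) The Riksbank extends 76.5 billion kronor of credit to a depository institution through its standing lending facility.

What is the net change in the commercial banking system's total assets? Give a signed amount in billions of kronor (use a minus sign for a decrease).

Currency withdrawal 72 billion kronor: bank balance sheets shrink → −72B.
Asset sale (to non-banks) 222 billion kronor: bank balance sheets shrink → −222B.
Discount-window loan 76.5 billion kronor: bank balance sheets expand → +76.5B.
Net: −72 − 222 + 76.5 = -217.5 billion.

-217.5 billion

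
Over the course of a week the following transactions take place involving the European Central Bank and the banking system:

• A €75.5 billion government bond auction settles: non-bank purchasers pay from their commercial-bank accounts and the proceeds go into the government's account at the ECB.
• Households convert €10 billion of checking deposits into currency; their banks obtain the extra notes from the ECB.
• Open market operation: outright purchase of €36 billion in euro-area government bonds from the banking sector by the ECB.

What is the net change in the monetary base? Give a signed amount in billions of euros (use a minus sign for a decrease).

Government account inflow €75.5 billion: reserves shift to a non-base liability → −€75.5B.
Currency withdrawal €10 billion: just a shift between currency and reserves — both are base money → 0.
OMO purchase (from banks) €36 billion: ECB balance sheet expands → +€36B.
Net: −75.5 + 0 + 36 = -€39.5 billion.

-€39.5 billion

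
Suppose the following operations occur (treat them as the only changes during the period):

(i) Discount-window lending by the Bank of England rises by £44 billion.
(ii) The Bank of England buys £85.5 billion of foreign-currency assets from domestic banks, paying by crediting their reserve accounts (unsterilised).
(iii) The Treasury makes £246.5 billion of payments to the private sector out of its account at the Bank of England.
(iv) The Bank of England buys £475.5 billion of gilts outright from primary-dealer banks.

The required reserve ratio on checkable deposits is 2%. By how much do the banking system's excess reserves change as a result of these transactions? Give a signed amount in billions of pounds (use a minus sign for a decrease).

+£846.57 billion

Discount-window loan £44 billion: reserves +£44B, deposits 0.
FX purchase £85.5 billion: reserves +£85.5B, deposits 0.
Government spending £246.5 billion: reserves +£246.5B, deposits +£246.5B.
OMO purchase (from banks) £475.5 billion: reserves +£475.5B, deposits 0.
Totals: Δreserves = +£851.5B, Δdeposits = +£246.5B.
Δrequired reserves = 2% × +£246.5B = +£4.93B.
Δexcess reserves = Δreserves − Δrequired = +£851.5B − (+£4.93B) = +£846.57 billion.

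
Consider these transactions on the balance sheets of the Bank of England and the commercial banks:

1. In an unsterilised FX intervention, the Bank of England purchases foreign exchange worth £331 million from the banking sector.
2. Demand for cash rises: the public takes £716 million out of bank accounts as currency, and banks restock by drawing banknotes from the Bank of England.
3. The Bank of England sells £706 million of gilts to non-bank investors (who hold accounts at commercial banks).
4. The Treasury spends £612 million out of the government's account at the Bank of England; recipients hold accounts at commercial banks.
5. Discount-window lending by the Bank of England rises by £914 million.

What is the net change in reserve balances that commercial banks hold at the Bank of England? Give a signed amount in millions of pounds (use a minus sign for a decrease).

FX purchase £331 million: the Bank of England pays by crediting reserve accounts → +£331M.
Currency withdrawal £716 million: banks swap reserves for currency → −£716M.
Asset sale (to non-banks) £706 million: the non-bank buyers' banks settle from reserves → −£706M.
Government spending £612 million: government payments flow into bank reserve accounts → +£612M.
Discount-window loan £914 million: the loan is credited to the bank's reserve account → +£914M.
Net: 331 − 716 − 706 + 612 + 914 = +£435 million.

+£435 million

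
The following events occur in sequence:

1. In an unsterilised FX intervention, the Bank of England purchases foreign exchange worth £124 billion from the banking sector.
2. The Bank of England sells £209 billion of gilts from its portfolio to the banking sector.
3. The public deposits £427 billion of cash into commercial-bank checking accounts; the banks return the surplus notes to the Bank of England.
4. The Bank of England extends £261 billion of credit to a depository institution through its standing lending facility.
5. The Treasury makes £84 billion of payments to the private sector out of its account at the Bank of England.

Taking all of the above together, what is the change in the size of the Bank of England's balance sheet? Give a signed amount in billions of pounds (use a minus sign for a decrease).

FX purchase £124 billion: a Bank of England asset is acquired → +£124B.
OMO sale (to banks) £209 billion: a Bank of England asset is shed → −£209B.
Currency deposit £427 billion: only the composition of liabilities changes → 0.
Discount-window loan £261 billion: a Bank of England asset is acquired → +£261B.
Government spending £84 billion: only the composition of liabilities changes → 0.
Net: 124 − 209 + 0 + 261 + 0 = +£176 billion.

+£176 billion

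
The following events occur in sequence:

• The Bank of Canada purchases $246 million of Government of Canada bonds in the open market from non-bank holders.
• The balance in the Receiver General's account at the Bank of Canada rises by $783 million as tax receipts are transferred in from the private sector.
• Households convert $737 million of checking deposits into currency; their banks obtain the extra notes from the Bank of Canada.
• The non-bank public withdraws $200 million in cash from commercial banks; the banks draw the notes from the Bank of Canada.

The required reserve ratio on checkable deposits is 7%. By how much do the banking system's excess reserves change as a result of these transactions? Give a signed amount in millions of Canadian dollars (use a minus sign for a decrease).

Asset purchase (from non-banks) $246 million: reserves +$246M, deposits +$246M.
Government account inflow $783 million: reserves −$783M, deposits −$783M.
Currency withdrawal $737 million: reserves −$737M, deposits −$737M.
Currency withdrawal $200 million: reserves −$200M, deposits −$200M.
Totals: Δreserves = −$1474M, Δdeposits = −$1474M.
Δrequired reserves = 7% × −$1474M = −$103.18M.
Δexcess reserves = Δreserves − Δrequired = −$1474M − (−$103.18M) = -$1370.82 million.

-$1370.82 million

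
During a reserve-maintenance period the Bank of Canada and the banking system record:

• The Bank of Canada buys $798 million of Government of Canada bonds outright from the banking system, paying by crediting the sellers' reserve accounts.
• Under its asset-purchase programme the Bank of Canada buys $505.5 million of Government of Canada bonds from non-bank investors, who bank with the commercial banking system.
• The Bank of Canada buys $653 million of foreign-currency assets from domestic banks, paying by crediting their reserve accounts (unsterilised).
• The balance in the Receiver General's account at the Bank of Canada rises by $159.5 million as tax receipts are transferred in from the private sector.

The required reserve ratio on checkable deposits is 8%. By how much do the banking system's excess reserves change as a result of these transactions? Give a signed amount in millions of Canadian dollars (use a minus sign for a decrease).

OMO purchase (from banks) $798 million: reserves +$798M, deposits 0.
Asset purchase (from non-banks) $505.5 million: reserves +$505.5M, deposits +$505.5M.
FX purchase $653 million: reserves +$653M, deposits 0.
Government account inflow $159.5 million: reserves −$159.5M, deposits −$159.5M.
Totals: Δreserves = +$1797M, Δdeposits = +$346M.
Δrequired reserves = 8% × +$346M = +$27.68M.
Δexcess reserves = Δreserves − Δrequired = +$1797M − (+$27.68M) = +$1769.32 million.

+$1769.32 million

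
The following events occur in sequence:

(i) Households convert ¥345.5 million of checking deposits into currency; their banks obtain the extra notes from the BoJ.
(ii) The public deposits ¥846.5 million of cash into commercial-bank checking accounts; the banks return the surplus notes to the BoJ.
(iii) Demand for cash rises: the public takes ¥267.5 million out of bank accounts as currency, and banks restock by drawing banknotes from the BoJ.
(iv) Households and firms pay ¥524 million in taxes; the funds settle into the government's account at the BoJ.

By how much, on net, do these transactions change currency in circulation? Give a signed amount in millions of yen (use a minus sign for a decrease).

BoJ balance sheet:
  Assets:      no change
  Liabilities: Bank reserves −¥290.5M, Currency in circulation −¥233.5M, Government deposits +¥524M
So the change in currency in circulation is -¥233.5 million.

-¥233.5 million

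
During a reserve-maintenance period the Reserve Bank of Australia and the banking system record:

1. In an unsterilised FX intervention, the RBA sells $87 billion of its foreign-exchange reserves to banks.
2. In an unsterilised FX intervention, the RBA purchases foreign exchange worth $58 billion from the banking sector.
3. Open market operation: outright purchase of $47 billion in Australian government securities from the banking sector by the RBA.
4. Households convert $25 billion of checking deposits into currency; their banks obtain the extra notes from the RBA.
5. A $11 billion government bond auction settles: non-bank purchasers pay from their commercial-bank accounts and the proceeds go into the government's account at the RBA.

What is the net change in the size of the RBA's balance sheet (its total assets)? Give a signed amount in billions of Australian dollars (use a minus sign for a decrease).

FX sale $87 billion: an RBA asset is shed → −$87B.
FX purchase $58 billion: an RBA asset is acquired → +$58B.
OMO purchase (from banks) $47 billion: an RBA asset is acquired → +$47B.
Currency withdrawal $25 billion: only the composition of liabilities changes → 0.
Government account inflow $11 billion: only the composition of liabilities changes → 0.
Net: −87 + 58 + 47 + 0 + 0 = +$18 billion.

+$18 billion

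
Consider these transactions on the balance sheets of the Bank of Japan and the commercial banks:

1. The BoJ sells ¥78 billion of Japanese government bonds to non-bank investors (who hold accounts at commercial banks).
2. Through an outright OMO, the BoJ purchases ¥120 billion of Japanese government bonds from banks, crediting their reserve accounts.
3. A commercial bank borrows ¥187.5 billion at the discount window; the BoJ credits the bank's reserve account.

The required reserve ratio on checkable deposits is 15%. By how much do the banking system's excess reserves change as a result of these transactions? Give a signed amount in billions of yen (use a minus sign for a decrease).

Asset sale (to non-banks) ¥78 billion: reserves −¥78B, deposits −¥78B.
OMO purchase (from banks) ¥120 billion: reserves +¥120B, deposits 0.
Discount-window loan ¥187.5 billion: reserves +¥187.5B, deposits 0.
Totals: Δreserves = +¥229.5B, Δdeposits = −¥78B.
Δrequired reserves = 15% × −¥78B = −¥11.7B.
Δexcess reserves = Δreserves − Δrequired = +¥229.5B − (−¥11.7B) = +¥241.2 billion.

+¥241.2 billion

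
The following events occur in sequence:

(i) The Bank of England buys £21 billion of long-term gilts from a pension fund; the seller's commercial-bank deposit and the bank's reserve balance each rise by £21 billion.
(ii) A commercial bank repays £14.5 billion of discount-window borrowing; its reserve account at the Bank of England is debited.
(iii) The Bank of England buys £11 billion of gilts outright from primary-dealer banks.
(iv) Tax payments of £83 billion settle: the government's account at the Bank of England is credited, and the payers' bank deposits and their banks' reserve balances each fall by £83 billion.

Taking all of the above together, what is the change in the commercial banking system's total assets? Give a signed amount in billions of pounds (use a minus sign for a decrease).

Asset purchase (from non-banks) £21 billion: bank balance sheets expand → +£21B.
Discount-window repayment £14.5 billion: bank balance sheets shrink → −£14.5B.
OMO purchase (from banks) £11 billion: just an asset swap on bank balance sheets → 0.
Government account inflow £83 billion: bank balance sheets shrink → −£83B.
Net: 21 − 14.5 + 0 − 83 = -£76.5 billion.

-£76.5 billion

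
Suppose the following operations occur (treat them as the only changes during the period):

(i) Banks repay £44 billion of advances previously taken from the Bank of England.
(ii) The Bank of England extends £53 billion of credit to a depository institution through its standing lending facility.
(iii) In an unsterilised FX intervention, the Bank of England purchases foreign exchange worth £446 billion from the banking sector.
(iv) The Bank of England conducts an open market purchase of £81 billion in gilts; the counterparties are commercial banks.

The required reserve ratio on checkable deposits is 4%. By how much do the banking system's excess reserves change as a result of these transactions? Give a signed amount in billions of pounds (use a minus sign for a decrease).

Discount-window repayment £44 billion: reserves −£44B, deposits 0.
Discount-window loan £53 billion: reserves +£53B, deposits 0.
FX purchase £446 billion: reserves +£446B, deposits 0.
OMO purchase (from banks) £81 billion: reserves +£81B, deposits 0.
Totals: Δreserves = +£536B, Δdeposits = 0.
Δrequired reserves = 4% × 0 = 0.
Δexcess reserves = Δreserves − Δrequired = +£536B − (0) = +£536 billion.

+£536 billion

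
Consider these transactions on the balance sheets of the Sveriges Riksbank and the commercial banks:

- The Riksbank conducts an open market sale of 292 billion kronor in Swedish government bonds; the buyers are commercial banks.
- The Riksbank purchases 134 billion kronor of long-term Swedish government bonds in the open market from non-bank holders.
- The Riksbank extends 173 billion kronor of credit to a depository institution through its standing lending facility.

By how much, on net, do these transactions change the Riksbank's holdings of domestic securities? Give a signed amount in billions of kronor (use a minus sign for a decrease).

-158 billion

Riksbank balance sheet:
  Assets:      Securities −158B, Loans to banks +173B
  Liabilities: Bank reserves +15B
Commercial banking system:
  Assets:      Reserves at CB +15B, Securities +292B
  Liabilities: Checkable deposits +134B, Borrowings from CB +173B
So the change in the Riksbank's holdings of domestic securities is -158 billion.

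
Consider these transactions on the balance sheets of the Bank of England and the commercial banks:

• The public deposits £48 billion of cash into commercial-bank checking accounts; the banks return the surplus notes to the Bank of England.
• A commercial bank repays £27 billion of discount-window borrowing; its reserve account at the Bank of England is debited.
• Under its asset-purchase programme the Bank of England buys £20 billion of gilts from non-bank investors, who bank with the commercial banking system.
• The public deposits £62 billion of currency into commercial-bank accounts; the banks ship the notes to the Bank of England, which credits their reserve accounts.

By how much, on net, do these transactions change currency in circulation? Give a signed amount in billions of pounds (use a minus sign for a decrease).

Bank of England balance sheet:
  Assets:      Securities +£20B, Loans to banks −£27B
  Liabilities: Bank reserves +£103B, Currency in circulation −£110B
So the change in currency in circulation is -£110 billion.

-£110 billion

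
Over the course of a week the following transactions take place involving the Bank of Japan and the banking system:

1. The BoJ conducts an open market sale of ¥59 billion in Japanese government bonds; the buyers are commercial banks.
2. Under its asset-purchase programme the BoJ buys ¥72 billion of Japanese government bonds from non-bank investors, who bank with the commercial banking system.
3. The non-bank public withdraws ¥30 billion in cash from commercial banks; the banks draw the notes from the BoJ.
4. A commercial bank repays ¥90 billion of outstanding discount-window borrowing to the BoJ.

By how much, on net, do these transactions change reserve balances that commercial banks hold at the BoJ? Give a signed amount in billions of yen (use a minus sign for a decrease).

BoJ balance sheet:
  Assets:      Securities +¥13B, Loans to banks −¥90B
  Liabilities: Bank reserves −¥107B, Currency in circulation +¥30B
So the change in reserve balances that commercial banks hold at the BoJ is -¥107 billion.

-¥107 billion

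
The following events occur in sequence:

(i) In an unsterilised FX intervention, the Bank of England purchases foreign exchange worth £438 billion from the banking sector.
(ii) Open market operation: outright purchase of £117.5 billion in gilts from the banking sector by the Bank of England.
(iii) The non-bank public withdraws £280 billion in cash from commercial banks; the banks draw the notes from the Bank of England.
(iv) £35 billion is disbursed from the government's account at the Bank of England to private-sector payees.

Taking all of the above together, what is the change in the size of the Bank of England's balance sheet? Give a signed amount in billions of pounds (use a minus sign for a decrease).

+£555.5 billion

FX purchase £438 billion: a Bank of England asset is acquired → +£438B.
OMO purchase (from banks) £117.5 billion: a Bank of England asset is acquired → +£117.5B.
Currency withdrawal £280 billion: only the composition of liabilities changes → 0.
Government spending £35 billion: only the composition of liabilities changes → 0.
Net: 438 + 117.5 + 0 + 0 = +£555.5 billion.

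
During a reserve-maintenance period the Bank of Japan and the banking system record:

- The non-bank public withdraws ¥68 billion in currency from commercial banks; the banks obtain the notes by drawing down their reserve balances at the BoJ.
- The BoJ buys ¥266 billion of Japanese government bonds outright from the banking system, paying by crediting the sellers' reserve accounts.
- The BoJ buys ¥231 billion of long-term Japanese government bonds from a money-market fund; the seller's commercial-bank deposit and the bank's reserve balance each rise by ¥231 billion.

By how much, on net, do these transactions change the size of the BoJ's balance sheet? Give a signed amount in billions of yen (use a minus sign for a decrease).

+¥497 billion

BoJ balance sheet:
  Assets:      Securities +¥497B
  Liabilities: Bank reserves +¥429B, Currency in circulation +¥68B
Commercial banking system:
  Assets:      Reserves at CB +¥429B, Securities −¥266B
  Liabilities: Checkable deposits +¥163B
Change in total BoJ assets = +¥497 billion.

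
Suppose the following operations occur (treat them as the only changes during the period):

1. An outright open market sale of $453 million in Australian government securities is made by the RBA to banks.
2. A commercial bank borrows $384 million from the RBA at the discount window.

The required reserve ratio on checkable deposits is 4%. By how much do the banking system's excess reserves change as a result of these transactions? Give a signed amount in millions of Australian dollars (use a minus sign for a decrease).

-$69 million

OMO sale (to banks) $453 million: reserves −$453M, deposits 0.
Discount-window loan $384 million: reserves +$384M, deposits 0.
Totals: Δreserves = −$69M, Δdeposits = 0.
Δrequired reserves = 4% × 0 = 0.
Δexcess reserves = Δreserves − Δrequired = −$69M − (0) = -$69 million.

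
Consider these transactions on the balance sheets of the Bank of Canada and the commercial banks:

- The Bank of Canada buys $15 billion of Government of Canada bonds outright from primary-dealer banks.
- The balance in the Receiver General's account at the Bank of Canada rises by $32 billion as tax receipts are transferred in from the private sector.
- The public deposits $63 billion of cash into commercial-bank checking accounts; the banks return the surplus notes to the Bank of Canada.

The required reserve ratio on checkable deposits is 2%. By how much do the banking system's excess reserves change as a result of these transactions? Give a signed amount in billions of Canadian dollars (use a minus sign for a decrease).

OMO purchase (from banks) $15 billion: reserves +$15B, deposits 0.
Government account inflow $32 billion: reserves −$32B, deposits −$32B.
Currency deposit $63 billion: reserves +$63B, deposits +$63B.
Totals: Δreserves = +$46B, Δdeposits = +$31B.
Δrequired reserves = 2% × +$31B = +$0.62B.
Δexcess reserves = Δreserves − Δrequired = +$46B − (+$0.62B) = +$45.38 billion.

+$45.38 billion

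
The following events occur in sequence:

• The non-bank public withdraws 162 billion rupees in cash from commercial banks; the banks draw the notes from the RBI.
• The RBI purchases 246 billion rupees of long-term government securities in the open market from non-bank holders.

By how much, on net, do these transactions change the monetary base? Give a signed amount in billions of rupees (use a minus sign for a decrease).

RBI balance sheet:
  Assets:      Securities +246B
  Liabilities: Bank reserves +84B, Currency in circulation +162B
Commercial banking system:
  Assets:      Reserves at CB +84B
  Liabilities: Checkable deposits +84B
Monetary base = currency + reserves: +162B + (+84B) = +246 billion.

+246 billion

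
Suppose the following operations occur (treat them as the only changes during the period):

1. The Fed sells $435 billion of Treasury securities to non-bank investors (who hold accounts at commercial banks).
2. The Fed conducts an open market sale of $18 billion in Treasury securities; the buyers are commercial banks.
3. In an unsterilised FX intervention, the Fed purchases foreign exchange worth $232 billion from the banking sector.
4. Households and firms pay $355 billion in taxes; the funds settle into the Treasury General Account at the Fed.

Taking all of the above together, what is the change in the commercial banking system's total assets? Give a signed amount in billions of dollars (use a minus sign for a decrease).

Fed balance sheet:
  Assets:      Securities −$453B, Foreign assets +$232B
  Liabilities: Bank reserves −$576B, Government deposits +$355B
Commercial banking system:
  Assets:      Reserves at CB −$576B, Securities +$18B, Foreign assets −$232B
  Liabilities: Checkable deposits −$790B
Change in total bank assets = -$790 billion.

-$790 billion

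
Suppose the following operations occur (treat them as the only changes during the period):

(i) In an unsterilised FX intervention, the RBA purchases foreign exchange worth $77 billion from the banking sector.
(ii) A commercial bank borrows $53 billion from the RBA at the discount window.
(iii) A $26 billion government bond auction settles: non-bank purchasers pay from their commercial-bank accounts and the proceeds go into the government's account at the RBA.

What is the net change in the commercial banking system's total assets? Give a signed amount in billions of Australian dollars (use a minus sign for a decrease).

+$27 billion

RBA balance sheet:
  Assets:      Loans to banks +$53B, Foreign assets +$77B
  Liabilities: Bank reserves +$104B, Government deposits +$26B
Commercial banking system:
  Assets:      Reserves at CB +$104B, Foreign assets −$77B
  Liabilities: Checkable deposits −$26B, Borrowings from CB +$53B
Change in total bank assets = +$27 billion.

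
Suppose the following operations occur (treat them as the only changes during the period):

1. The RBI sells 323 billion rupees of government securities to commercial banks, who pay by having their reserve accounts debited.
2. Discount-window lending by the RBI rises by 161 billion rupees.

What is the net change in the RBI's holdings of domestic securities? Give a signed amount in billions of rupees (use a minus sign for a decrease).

-323 billion

OMO sale (to banks) 323 billion rupees: securities removed from the RBI's portfolio → −323B.
Discount-window loan 161 billion rupees: the RBI's securities portfolio is untouched → 0.
Net: −323 + 0 = -323 billion.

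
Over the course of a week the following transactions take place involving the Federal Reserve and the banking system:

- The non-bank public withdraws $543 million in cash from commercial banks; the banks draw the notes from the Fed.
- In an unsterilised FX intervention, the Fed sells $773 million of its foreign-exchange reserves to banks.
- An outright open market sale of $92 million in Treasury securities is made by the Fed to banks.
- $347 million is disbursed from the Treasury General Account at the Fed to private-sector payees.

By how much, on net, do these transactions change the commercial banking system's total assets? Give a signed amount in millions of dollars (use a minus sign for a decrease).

-$196 million

Fed balance sheet:
  Assets:      Securities −$92M, Foreign assets −$773M
  Liabilities: Bank reserves −$1061M, Currency in circulation +$543M, Government deposits −$347M
Commercial banking system:
  Assets:      Reserves at CB −$1061M, Securities +$92M, Foreign assets +$773M
  Liabilities: Checkable deposits −$196M
Change in total bank assets = -$196 million.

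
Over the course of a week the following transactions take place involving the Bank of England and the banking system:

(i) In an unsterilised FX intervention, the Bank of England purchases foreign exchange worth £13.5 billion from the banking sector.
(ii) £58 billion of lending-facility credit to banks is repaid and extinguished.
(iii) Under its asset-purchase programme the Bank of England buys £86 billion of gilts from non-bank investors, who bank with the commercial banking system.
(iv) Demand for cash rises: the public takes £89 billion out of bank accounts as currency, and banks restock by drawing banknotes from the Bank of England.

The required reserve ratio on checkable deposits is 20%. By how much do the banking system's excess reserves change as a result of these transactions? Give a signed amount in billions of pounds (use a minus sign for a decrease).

-£46.9 billion

FX purchase £13.5 billion: reserves +£13.5B, deposits 0.
Discount-window repayment £58 billion: reserves −£58B, deposits 0.
Asset purchase (from non-banks) £86 billion: reserves +£86B, deposits +£86B.
Currency withdrawal £89 billion: reserves −£89B, deposits −£89B.
Totals: Δreserves = −£47.5B, Δdeposits = −£3B.
Δrequired reserves = 20% × −£3B = −£0.6B.
Δexcess reserves = Δreserves − Δrequired = −£47.5B − (−£0.6B) = -£46.9 billion.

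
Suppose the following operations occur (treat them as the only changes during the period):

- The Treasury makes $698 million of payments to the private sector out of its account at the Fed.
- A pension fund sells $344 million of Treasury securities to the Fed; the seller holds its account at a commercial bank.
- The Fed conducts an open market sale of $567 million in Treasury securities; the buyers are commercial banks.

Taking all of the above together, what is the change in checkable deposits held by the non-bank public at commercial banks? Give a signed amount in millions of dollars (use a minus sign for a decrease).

+$1042 million

Government spending $698 million: non-bank counterparties' bank balances rise → +$698M.
Asset purchase (from non-banks) $344 million: non-bank counterparties' bank balances rise → +$344M.
OMO sale (to banks) $567 million: the counterparty is a bank, so public deposits are unchanged → 0.
Net: 698 + 344 + 0 = +$1042 million.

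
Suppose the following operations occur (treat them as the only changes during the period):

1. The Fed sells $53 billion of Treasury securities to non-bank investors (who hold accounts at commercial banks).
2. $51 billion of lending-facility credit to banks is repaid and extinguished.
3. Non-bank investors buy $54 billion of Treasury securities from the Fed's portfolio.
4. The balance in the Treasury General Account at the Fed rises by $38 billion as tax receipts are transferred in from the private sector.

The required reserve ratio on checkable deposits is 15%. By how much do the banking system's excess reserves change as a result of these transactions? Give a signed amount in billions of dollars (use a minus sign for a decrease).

Asset sale (to non-banks) $53 billion: reserves −$53B, deposits −$53B.
Discount-window repayment $51 billion: reserves −$51B, deposits 0.
Asset sale (to non-banks) $54 billion: reserves −$54B, deposits −$54B.
Government account inflow $38 billion: reserves −$38B, deposits −$38B.
Totals: Δreserves = −$196B, Δdeposits = −$145B.
Δrequired reserves = 15% × −$145B = −$21.75B.
Δexcess reserves = Δreserves − Δrequired = −$196B − (−$21.75B) = -$174.25 billion.

-$174.25 billion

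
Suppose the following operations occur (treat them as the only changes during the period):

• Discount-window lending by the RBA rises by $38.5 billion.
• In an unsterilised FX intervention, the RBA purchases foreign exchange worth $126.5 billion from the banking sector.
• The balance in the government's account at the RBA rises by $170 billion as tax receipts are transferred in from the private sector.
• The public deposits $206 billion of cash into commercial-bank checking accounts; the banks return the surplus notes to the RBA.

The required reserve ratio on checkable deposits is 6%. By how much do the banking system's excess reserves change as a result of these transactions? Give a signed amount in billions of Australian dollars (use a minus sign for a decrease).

+$198.84 billion

Discount-window loan $38.5 billion: reserves +$38.5B, deposits 0.
FX purchase $126.5 billion: reserves +$126.5B, deposits 0.
Government account inflow $170 billion: reserves −$170B, deposits −$170B.
Currency deposit $206 billion: reserves +$206B, deposits +$206B.
Totals: Δreserves = +$201B, Δdeposits = +$36B.
Δrequired reserves = 6% × +$36B = +$2.16B.
Δexcess reserves = Δreserves − Δrequired = +$201B − (+$2.16B) = +$198.84 billion.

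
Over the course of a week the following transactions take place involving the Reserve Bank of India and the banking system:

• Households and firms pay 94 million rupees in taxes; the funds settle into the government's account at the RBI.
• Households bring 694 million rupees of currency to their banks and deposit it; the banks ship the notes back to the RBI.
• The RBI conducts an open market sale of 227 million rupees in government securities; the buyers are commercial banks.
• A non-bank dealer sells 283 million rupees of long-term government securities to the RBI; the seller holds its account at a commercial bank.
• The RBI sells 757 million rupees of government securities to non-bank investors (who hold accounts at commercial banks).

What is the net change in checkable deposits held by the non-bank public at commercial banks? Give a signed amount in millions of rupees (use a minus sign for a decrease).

+126 million

Government account inflow 94 million rupees: non-bank counterparties' bank balances fall → −94M.
Currency deposit 694 million rupees: non-bank counterparties' bank balances rise → +694M.
OMO sale (to banks) 227 million rupees: the counterparty is a bank, so public deposits are unchanged → 0.
Asset purchase (from non-banks) 283 million rupees: non-bank counterparties' bank balances rise → +283M.
Asset sale (to non-banks) 757 million rupees: non-bank counterparties' bank balances fall → −757M.
Net: −94 + 694 + 0 + 283 − 757 = +126 million.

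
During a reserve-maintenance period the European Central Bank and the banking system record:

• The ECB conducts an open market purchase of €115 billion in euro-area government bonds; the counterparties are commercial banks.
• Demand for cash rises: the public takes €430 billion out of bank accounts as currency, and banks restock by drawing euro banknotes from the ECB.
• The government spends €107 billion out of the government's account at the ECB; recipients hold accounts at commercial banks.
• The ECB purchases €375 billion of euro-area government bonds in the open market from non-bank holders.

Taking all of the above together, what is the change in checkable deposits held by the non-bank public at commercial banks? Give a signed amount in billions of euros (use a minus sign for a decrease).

+€52 billion

OMO purchase (from banks) €115 billion: the counterparty is a bank, so public deposits are unchanged → 0.
Currency withdrawal €430 billion: non-bank counterparties' bank balances fall → −€430B.
Government spending €107 billion: non-bank counterparties' bank balances rise → +€107B.
Asset purchase (from non-banks) €375 billion: non-bank counterparties' bank balances rise → +€375B.
Net: 0 − 430 + 107 + 375 = +€52 billion.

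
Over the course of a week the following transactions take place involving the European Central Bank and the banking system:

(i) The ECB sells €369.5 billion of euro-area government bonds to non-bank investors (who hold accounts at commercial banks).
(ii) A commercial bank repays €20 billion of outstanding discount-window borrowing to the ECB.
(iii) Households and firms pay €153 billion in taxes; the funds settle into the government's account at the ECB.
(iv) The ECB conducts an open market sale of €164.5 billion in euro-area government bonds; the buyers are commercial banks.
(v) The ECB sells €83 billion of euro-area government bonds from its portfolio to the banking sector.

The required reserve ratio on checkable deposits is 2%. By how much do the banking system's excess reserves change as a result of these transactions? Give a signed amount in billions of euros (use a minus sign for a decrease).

Asset sale (to non-banks) €369.5 billion: reserves −€369.5B, deposits −€369.5B.
Discount-window repayment €20 billion: reserves −€20B, deposits 0.
Government account inflow €153 billion: reserves −€153B, deposits −€153B.
OMO sale (to banks) €164.5 billion: reserves −€164.5B, deposits 0.
OMO sale (to banks) €83 billion: reserves −€83B, deposits 0.
Totals: Δreserves = −€790B, Δdeposits = −€522.5B.
Δrequired reserves = 2% × −€522.5B = −€10.45B.
Δexcess reserves = Δreserves − Δrequired = −€790B − (−€10.45B) = -€779.55 billion.

-€779.55 billion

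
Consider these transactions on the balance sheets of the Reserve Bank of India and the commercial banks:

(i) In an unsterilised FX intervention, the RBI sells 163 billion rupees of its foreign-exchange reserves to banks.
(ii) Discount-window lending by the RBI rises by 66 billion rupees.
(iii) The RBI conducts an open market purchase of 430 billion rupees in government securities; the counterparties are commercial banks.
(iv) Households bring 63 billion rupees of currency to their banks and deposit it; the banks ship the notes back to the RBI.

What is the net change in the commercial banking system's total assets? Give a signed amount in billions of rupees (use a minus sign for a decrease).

+129 billion

FX sale 163 billion rupees: just an asset swap on bank balance sheets → 0.
Discount-window loan 66 billion rupees: bank balance sheets expand → +66B.
OMO purchase (from banks) 430 billion rupees: just an asset swap on bank balance sheets → 0.
Currency deposit 63 billion rupees: bank balance sheets expand → +63B.
Net: 0 + 66 + 0 + 63 = +129 billion.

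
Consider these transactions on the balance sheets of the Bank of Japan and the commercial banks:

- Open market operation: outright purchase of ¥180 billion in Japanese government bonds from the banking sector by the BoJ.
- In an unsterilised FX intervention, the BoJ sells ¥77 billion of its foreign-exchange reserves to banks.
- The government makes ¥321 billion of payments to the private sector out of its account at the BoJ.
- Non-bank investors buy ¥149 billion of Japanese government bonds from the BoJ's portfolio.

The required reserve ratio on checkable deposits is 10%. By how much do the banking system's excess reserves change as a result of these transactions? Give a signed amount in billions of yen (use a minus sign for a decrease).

OMO purchase (from banks) ¥180 billion: reserves +¥180B, deposits 0.
FX sale ¥77 billion: reserves −¥77B, deposits 0.
Government spending ¥321 billion: reserves +¥321B, deposits +¥321B.
Asset sale (to non-banks) ¥149 billion: reserves −¥149B, deposits −¥149B.
Totals: Δreserves = +¥275B, Δdeposits = +¥172B.
Δrequired reserves = 10% × +¥172B = +¥17.2B.
Δexcess reserves = Δreserves − Δrequired = +¥275B − (+¥17.2B) = +¥257.8 billion.

+¥257.8 billion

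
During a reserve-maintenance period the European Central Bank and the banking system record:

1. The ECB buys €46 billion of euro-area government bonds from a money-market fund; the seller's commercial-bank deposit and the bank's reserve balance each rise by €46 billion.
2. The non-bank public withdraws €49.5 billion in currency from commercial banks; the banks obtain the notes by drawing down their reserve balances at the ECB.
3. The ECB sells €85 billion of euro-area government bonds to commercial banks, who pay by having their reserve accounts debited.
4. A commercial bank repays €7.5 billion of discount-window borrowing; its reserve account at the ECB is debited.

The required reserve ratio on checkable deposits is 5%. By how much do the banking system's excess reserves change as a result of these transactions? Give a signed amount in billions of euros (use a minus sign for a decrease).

-€95.825 billion

Asset purchase (from non-banks) €46 billion: reserves +€46B, deposits +€46B.
Currency withdrawal €49.5 billion: reserves −€49.5B, deposits −€49.5B.
OMO sale (to banks) €85 billion: reserves −€85B, deposits 0.
Discount-window repayment €7.5 billion: reserves −€7.5B, deposits 0.
Totals: Δreserves = −€96B, Δdeposits = −€3.5B.
Δrequired reserves = 5% × −€3.5B = −€0.175B.
Δexcess reserves = Δreserves − Δrequired = −€96B − (−€0.175B) = -€95.825 billion.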